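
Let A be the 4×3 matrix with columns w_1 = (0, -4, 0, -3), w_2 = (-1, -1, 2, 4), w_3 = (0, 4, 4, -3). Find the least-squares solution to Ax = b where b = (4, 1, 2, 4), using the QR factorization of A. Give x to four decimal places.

w_1 = (0, -4, 0, -3); ‖w_1‖ = 5.0000, so q_1 = (0.0000, -0.8000, 0.0000, -0.6000).
q_1·w_2 = 0.0000·(-1) + (-0.8000)·(-1) + 0.0000·2 + (-0.6000)·4 = -1.6000.
u_2 = w_2 + 1.6000·q_1 = (-1.0000, -2.2800, 2.0000, 3.0400).
‖u_2‖ = 4.4091, so q_2 = (-0.2268, -0.5171, 0.4536, 0.6895).
q_1·w_3 = 0.0000·0 + (-0.8000)·4 + 0.0000·4 + (-0.6000)·(-3) = -1.4000; q_2·w_3 = (-0.2268)·0 + (-0.5171)·4 + 0.4536·4 + 0.6895·(-3) = -2.3225.
u_3 = w_3 + 1.4000·q_1 + 2.3225·q_2 = (-0.5267, 1.6790, 5.0535, -2.2387).
‖u_3‖ = 5.8005, so q_3 = (-0.0908, 0.2895, 0.8712, -0.3859).
Qᵀb = (-3.2000, 2.2408, 0.1249).
Back-substitute: x_3 = 0.1249/5.8005 = 0.0215.
x_2 = (2.2408 + 2.3225·0.0215)/4.4091 = 0.5196.
x_1 = (-3.2000 + 1.6000·0.5196 + 1.4000·0.0215)/5.0000 = -0.4677.

x = (-0.4677, 0.5196, 0.0215)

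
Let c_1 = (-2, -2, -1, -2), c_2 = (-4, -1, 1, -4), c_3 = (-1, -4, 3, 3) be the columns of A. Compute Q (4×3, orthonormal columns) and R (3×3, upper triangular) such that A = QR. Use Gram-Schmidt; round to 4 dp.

Q = [[-0.5547, -0.4036, -0.1904], [-0.5547, 0.4709, -0.6011], [-0.2774, 0.6727, 0.6011], [-0.5547, -0.4036, 0.4909]], R = [[3.6056, 4.7150, 0.2774], [0.0000, 3.4306, -0.6727], [0.0000, 0.0000, 5.8712]]

e_1 = c_1/‖c_1‖ = (-2, -2, -1, -2)/3.6056 = (-0.5547, -0.5547, -0.2774, -0.5547).
r_{12} = e_1·c_2 = 4.7150.
u_2 = c_2 − 4.7150·e_1 = (-1.3846, 1.6154, 2.3077, -1.3846).
‖u_2‖ = 3.4306, so e_2 = (-0.4036, 0.4709, 0.6727, -0.4036).
r_{13} = e_1·c_3 = 0.2774; r_{23} = e_2·c_3 = -0.6727.
u_3 = c_3 − 0.2774·e_1 + 0.6727·e_2 = (-1.1176, -3.5294, 3.5294, 2.8824).
‖u_3‖ = 5.8712, so e_3 = (-0.1904, -0.6011, 0.6011, 0.4909).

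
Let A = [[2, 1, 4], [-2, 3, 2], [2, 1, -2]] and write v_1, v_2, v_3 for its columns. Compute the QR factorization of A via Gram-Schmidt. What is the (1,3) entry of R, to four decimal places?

r_{13} = 0.0000

v_1 = (2, -2, 2); ‖v_1‖ = 3.4641, so e_1 = (0.5774, -0.5774, 0.5774).
r_{13} = e_1·v_3 = 0.0000.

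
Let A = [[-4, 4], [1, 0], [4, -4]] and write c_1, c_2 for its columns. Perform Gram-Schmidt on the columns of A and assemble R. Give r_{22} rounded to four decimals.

q_1 = c_1/‖c_1‖ = (-4, 1, 4)/5.7446 = (-0.6963, 0.1741, 0.6963).
r_{12} = q_1·c_2 = -5.5705.
u_2 = c_2 + 5.5705·q_1 = (0.1212, 0.9697, -0.1212).
r_{22} = ‖u_2‖ = 0.9847.

r_{22} = 0.9847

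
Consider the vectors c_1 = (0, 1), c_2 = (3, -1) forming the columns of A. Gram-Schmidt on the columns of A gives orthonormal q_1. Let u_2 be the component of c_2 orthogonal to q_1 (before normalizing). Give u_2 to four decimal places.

u_2 = (3.0000, 0.0000)

c_1 = (0, 1); ‖c_1‖ = 1.0000, so q_1 = (0.0000, 1.0000).
q_1·c_2 = 0.0000·3 + 1.0000·(-1) = -1.0000.
u_2 = c_2 + 1.0000·q_1 = (3.0000, 0.0000).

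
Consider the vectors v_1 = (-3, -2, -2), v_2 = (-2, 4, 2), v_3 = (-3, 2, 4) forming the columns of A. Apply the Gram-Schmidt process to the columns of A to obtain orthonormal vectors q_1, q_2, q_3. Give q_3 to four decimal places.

q_3 = (-0.2074, -0.5185, 0.8296)

v_1 = (-3, -2, -2); ‖v_1‖ = 4.1231, so q_1 = (-0.7276, -0.4851, -0.4851).
q_1·v_2 = (-0.7276)·(-2) + (-0.4851)·4 + (-0.4851)·2 = -1.4552.
u_2 = v_2 + 1.4552·q_1 = (-3.0588, 3.2941, 1.2941).
‖u_2‖ = 4.6779, so q_2 = (-0.6539, 0.7042, 0.2766).
q_1·v_3 = (-0.7276)·(-3) + (-0.4851)·2 + (-0.4851)·4 = -0.7276; q_2·v_3 = (-0.6539)·(-3) + 0.7042·2 + 0.2766·4 = 4.4767.
u_3 = v_3 + 0.7276·q_1 − 4.4767·q_2 = (-0.6022, -1.5054, 2.4086).
‖u_3‖ = 2.9035, so q_3 = (-0.2074, -0.5185, 0.8296).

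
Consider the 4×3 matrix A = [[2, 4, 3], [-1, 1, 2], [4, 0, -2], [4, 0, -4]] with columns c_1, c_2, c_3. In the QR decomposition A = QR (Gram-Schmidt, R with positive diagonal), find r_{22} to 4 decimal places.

r_{22} = 3.9593

c_1 = (2, -1, 4, 4); ‖c_1‖ = 6.0828, so q_1 = (0.3288, -0.1644, 0.6576, 0.6576).
q_1·c_2 = 0.3288·4 + (-0.1644)·1 + 0.6576·0 + 0.6576·0 = 1.1508.
u_2 = c_2 − 1.1508·q_1 = (3.6216, 1.1892, -0.7568, -0.7568).
r_{22} = ‖u_2‖ = 3.9593.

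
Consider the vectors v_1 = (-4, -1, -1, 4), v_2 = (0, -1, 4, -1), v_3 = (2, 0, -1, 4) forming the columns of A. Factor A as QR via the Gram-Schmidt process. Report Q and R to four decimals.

Q = [[-0.6860, -0.2024, 0.6812], [-0.1715, -0.2963, -0.0453], [-0.1715, 0.9324, 0.1666], [0.6860, -0.0434, 0.7115]], R = [[5.8310, -1.2005, 1.5435], [0.0000, 4.0693, -1.5106], [0.0000, 0.0000, 4.0417]]

v_1 = (-4, -1, -1, 4); ‖v_1‖ = 5.8310, so q_1 = (-0.6860, -0.1715, -0.1715, 0.6860).
q_1·v_2 = (-0.6860)·0 + (-0.1715)·(-1) + (-0.1715)·4 + 0.6860·(-1) = -1.2005.
u_2 = v_2 + 1.2005·q_1 = (-0.8235, -1.2059, 3.7941, -0.1765).
‖u_2‖ = 4.0693, so q_2 = (-0.2024, -0.2963, 0.9324, -0.0434).
q_1·v_3 = (-0.6860)·2 + (-0.1715)·0 + (-0.1715)·(-1) + 0.6860·4 = 1.5435; q_2·v_3 = (-0.2024)·2 + (-0.2963)·0 + 0.9324·(-1) + (-0.0434)·4 = -1.5106.
u_3 = v_3 − 1.5435·q_1 + 1.5106·q_2 = (2.7531, -0.1829, 0.6732, 2.8757).
‖u_3‖ = 4.0417, so q_3 = (0.6812, -0.0453, 0.1666, 0.7115).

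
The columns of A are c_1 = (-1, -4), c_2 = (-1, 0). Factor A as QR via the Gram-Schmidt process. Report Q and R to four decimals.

Q = [[-0.2425, -0.9701], [-0.9701, 0.2425]], R = [[4.1231, 0.2425], [0.0000, 0.9701]]

c_1 = (-1, -4); ‖c_1‖ = 4.1231, so q_1 = (-0.2425, -0.9701).
q_1·c_2 = (-0.2425)·(-1) + (-0.9701)·0 = 0.2425.
u_2 = c_2 − 0.2425·q_1 = (-0.9412, 0.2353).
‖u_2‖ = 0.9701, so q_2 = (-0.9701, 0.2425).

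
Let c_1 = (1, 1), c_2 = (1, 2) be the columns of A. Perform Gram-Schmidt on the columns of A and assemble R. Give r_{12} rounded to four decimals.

r_{12} = 2.1213

c_1 = (1, 1); ‖c_1‖ = 1.4142, so q_1 = (0.7071, 0.7071).
r_{12} = q_1·c_2 = 2.1213.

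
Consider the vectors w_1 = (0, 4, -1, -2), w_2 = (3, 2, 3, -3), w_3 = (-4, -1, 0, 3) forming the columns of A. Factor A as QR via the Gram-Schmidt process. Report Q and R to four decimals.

w_1 = (0, 4, -1, -2); ‖w_1‖ = 4.5826, so q_1 = (0.0000, 0.8729, -0.2182, -0.4364).
q_1·w_2 = 0.0000·3 + 0.8729·2 + (-0.2182)·3 + (-0.4364)·(-3) = 2.4004.
u_2 = w_2 − 2.4004·q_1 = (3.0000, -0.0952, 3.5238, -1.9524).
‖u_2‖ = 5.0238, so q_2 = (0.5972, -0.0190, 0.7014, -0.3886).
q_1·w_3 = 0.0000·(-4) + 0.8729·(-1) + (-0.2182)·0 + (-0.4364)·3 = -2.1822; q_2·w_3 = 0.5972·(-4) + (-0.0190)·(-1) + 0.7014·0 + (-0.3886)·3 = -3.5356.
u_3 = w_3 + 2.1822·q_1 + 3.5356·q_2 = (-1.8887, 0.8377, 2.0038, 0.6736).
‖u_3‖ = 2.9560, so q_3 = (-0.6389, 0.2834, 0.6779, 0.2279).

Q = [[0.0000, 0.5972, -0.6389], [0.8729, -0.0190, 0.2834], [-0.2182, 0.7014, 0.6779], [-0.4364, -0.3886, 0.2279]], R = [[4.5826, 2.4004, -2.1822], [0.0000, 5.0238, -3.5356], [0.0000, 0.0000, 2.9560]]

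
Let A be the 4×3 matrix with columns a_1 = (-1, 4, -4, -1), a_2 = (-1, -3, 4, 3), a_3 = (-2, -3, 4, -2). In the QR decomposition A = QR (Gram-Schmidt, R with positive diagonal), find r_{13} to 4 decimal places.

r_{13} = -4.1160

a_1 = (-1, 4, -4, -1); ‖a_1‖ = 5.8310, so q_1 = (-0.1715, 0.6860, -0.6860, -0.1715).
r_{13} = q_1·a_3 = -4.1160.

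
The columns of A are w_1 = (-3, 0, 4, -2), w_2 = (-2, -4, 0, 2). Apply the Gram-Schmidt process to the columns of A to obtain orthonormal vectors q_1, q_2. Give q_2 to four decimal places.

q_2 = (-0.3671, -0.8189, -0.0565, 0.4377)

q_1 = w_1/‖w_1‖ = (-3, 0, 4, -2)/5.3852 = (-0.5571, 0.0000, 0.7428, -0.3714).
r_{12} = q_1·w_2 = 0.3714.
u_2 = w_2 − 0.3714·q_1 = (-1.7931, -4.0000, -0.2759, 2.1379).
‖u_2‖ = 4.8849, so q_2 = (-0.3671, -0.8189, -0.0565, 0.4377).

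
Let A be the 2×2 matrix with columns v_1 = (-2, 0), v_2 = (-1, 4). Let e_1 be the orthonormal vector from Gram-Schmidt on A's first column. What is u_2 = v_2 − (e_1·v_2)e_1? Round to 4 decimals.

v_1 = (-2, 0); ‖v_1‖ = 2.0000, so e_1 = (-1.0000, 0.0000).
e_1·v_2 = (-1.0000)·(-1) + 0.0000·4 = 1.0000.
u_2 = v_2 − 1.0000·e_1 = (0.0000, 4.0000).

u_2 = (0.0000, 4.0000)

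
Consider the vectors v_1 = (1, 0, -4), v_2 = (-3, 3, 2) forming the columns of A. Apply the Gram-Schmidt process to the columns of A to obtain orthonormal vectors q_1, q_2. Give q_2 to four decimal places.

q_2 = (-0.6099, 0.7777, -0.1525)

q_1 = v_1/‖v_1‖ = (1, 0, -4)/4.1231 = (0.2425, 0.0000, -0.9701).
r_{12} = q_1·v_2 = -2.6679.
u_2 = v_2 + 2.6679·q_1 = (-2.3529, 3.0000, -0.5882).
‖u_2‖ = 3.8578, so q_2 = (-0.6099, 0.7777, -0.1525).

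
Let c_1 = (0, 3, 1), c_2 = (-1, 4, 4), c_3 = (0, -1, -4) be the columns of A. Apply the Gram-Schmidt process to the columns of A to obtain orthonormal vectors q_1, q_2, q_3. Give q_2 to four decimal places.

q_1 = c_1/‖c_1‖ = (0, 3, 1)/3.1623 = (0.0000, 0.9487, 0.3162).
r_{12} = q_1·c_2 = 5.0596.
u_2 = c_2 − 5.0596·q_1 = (-1.0000, -0.8000, 2.4000).
‖u_2‖ = 2.7203, so q_2 = (-0.3676, -0.2941, 0.8823).

q_2 = (-0.3676, -0.2941, 0.8823)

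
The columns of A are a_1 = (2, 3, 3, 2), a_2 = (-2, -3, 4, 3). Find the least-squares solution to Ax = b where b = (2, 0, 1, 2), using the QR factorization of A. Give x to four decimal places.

q_1 = a_1/‖a_1‖ = (2, 3, 3, 2)/5.0990 = (0.3922, 0.5883, 0.5883, 0.3922).
r_{12} = q_1·a_2 = 0.9806.
u_2 = a_2 − 0.9806·q_1 = (-2.3846, -3.5769, 3.4231, 2.6154).
‖u_2‖ = 6.0859, so q_2 = (-0.3918, -0.5877, 0.5625, 0.4297).
Qᵀb = (2.1573, 0.6383).
Back-substitute: x_2 = 0.6383/6.0859 = 0.1049.
x_1 = (2.1573 − 0.9806·0.1049)/5.0990 = 0.4029.

x = (0.4029, 0.1049)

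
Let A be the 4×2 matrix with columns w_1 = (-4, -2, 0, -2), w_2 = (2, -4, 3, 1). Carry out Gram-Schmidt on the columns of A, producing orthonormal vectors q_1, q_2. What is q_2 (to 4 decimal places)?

q_2 = (0.3051, -0.7628, 0.5493, 0.1526)

q_1 = w_1/‖w_1‖ = (-4, -2, 0, -2)/4.8990 = (-0.8165, -0.4082, 0.0000, -0.4082).
r_{12} = q_1·w_2 = -0.4082.
u_2 = w_2 + 0.4082·q_1 = (1.6667, -4.1667, 3.0000, 0.8333).
‖u_2‖ = 5.4620, so q_2 = (0.3051, -0.7628, 0.5493, 0.1526).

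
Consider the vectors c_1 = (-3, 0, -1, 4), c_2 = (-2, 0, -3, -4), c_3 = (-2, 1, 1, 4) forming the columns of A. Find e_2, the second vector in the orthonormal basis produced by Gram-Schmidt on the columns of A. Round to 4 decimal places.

c_1 = (-3, 0, -1, 4); ‖c_1‖ = 5.0990, so e_1 = (-0.5883, 0.0000, -0.1961, 0.7845).
e_1·c_2 = (-0.5883)·(-2) + 0.0000·0 + (-0.1961)·(-3) + 0.7845·(-4) = -1.3728.
u_2 = c_2 + 1.3728·e_1 = (-2.8077, 0.0000, -3.2692, -2.9231).
‖u_2‖ = 5.2072, so e_2 = (-0.5392, 0.0000, -0.6278, -0.5613).

e_2 = (-0.5392, 0.0000, -0.6278, -0.5613)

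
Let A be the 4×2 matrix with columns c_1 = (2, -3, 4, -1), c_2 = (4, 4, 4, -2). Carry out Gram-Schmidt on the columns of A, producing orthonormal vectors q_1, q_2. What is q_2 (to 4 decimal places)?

q_2 = (0.4548, 0.8008, 0.3164, -0.2274)

c_1 = (2, -3, 4, -1); ‖c_1‖ = 5.4772, so q_1 = (0.3651, -0.5477, 0.7303, -0.1826).
q_1·c_2 = 0.3651·4 + (-0.5477)·4 + 0.7303·4 + (-0.1826)·(-2) = 2.5560.
u_2 = c_2 − 2.5560·q_1 = (3.0667, 5.4000, 2.1333, -1.5333).
‖u_2‖ = 6.7429, so q_2 = (0.4548, 0.8008, 0.3164, -0.2274).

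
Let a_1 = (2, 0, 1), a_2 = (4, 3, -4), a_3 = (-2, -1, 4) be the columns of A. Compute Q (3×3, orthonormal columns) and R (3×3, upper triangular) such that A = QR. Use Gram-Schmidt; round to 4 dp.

Q = [[0.8944, 0.3904, -0.2182], [0.0000, 0.4880, 0.8729], [0.4472, -0.7807, 0.4364]], R = [[2.2361, 1.7889, 0.0000], [0.0000, 6.1482, -4.3916], [0.0000, 0.0000, 1.3093]]

a_1 = (2, 0, 1); ‖a_1‖ = 2.2361, so q_1 = (0.8944, 0.0000, 0.4472).
q_1·a_2 = 0.8944·4 + 0.0000·3 + 0.4472·(-4) = 1.7889.
u_2 = a_2 − 1.7889·q_1 = (2.4000, 3.0000, -4.8000).
‖u_2‖ = 6.1482, so q_2 = (0.3904, 0.4880, -0.7807).
q_1·a_3 = 0.8944·(-2) + 0.0000·(-1) + 0.4472·4 = 0.0000; q_2·a_3 = 0.3904·(-2) + 0.4880·(-1) + (-0.7807)·4 = -4.3916.
u_3 = a_3 + 0.0000·q_1 + 4.3916·q_2 = (-0.2857, 1.1429, 0.5714).
‖u_3‖ = 1.3093, so q_3 = (-0.2182, 0.8729, 0.4364).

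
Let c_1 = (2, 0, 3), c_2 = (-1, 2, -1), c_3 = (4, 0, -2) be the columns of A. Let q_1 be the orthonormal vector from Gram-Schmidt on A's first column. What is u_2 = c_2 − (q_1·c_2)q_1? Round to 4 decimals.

u_2 = (-0.2308, 2.0000, 0.1538)

c_1 = (2, 0, 3); ‖c_1‖ = 3.6056, so q_1 = (0.5547, 0.0000, 0.8321).
q_1·c_2 = 0.5547·(-1) + 0.0000·2 + 0.8321·(-1) = -1.3868.
u_2 = c_2 + 1.3868·q_1 = (-0.2308, 2.0000, 0.1538).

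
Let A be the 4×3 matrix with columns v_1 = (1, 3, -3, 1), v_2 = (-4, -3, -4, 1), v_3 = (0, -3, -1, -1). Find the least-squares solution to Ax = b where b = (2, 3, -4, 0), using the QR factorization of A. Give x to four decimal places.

x = (1.3780, -0.2099, 0.6513)

v_1 = (1, 3, -3, 1); ‖v_1‖ = 4.4721, so q_1 = (0.2236, 0.6708, -0.6708, 0.2236).
q_1·v_2 = 0.2236·(-4) + 0.6708·(-3) + (-0.6708)·(-4) + 0.2236·1 = 0.0000.
u_2 = v_2 − 0.0000·q_1 = (-4.0000, -3.0000, -4.0000, 1.0000).
‖u_2‖ = 6.4807, so q_2 = (-0.6172, -0.4629, -0.6172, 0.1543).
q_1·v_3 = 0.2236·0 + 0.6708·(-3) + (-0.6708)·(-1) + 0.2236·(-1) = -1.5652; q_2·v_3 = (-0.6172)·0 + (-0.4629)·(-3) + (-0.6172)·(-1) + 0.1543·(-1) = 1.8516.
u_3 = v_3 + 1.5652·q_1 − 1.8516·q_2 = (1.4929, -1.0929, -0.9071, -0.9357).
‖u_3‖ = 2.2631, so q_3 = (0.6597, -0.4829, -0.4008, -0.4135).
Qᵀb = (5.1430, -0.1543, 1.4740).
Back-substitute: x_3 = 1.4740/2.2631 = 0.6513.
x_2 = (-0.1543 − 1.8516·0.6513)/6.4807 = -0.2099.
x_1 = (5.1430 − 0.0000·(-0.2099) + 1.5652·0.6513)/4.4721 = 1.3780.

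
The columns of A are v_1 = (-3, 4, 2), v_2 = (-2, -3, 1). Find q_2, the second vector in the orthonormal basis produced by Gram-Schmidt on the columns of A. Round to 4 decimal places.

q_2 = (-0.6582, -0.6676, 0.3479)

v_1 = (-3, 4, 2); ‖v_1‖ = 5.3852, so q_1 = (-0.5571, 0.7428, 0.3714).
q_1·v_2 = (-0.5571)·(-2) + 0.7428·(-3) + 0.3714·1 = -0.7428.
u_2 = v_2 + 0.7428·q_1 = (-2.4138, -2.4483, 1.2759).
‖u_2‖ = 3.6672, so q_2 = (-0.6582, -0.6676, 0.3479).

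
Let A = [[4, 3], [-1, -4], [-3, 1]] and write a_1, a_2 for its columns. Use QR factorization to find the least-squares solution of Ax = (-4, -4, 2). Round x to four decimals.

e_1 = a_1/‖a_1‖ = (4, -1, -3)/5.0990 = (0.7845, -0.1961, -0.5883).
r_{12} = e_1·a_2 = 2.5495.
u_2 = a_2 − 2.5495·e_1 = (1.0000, -3.5000, 2.5000).
‖u_2‖ = 4.4159, so e_2 = (0.2265, -0.7926, 0.5661).
Qᵀb = (-3.5301, 3.3968).
Back-substitute: x_2 = 3.3968/4.4159 = 0.7692.
x_1 = (-3.5301 − 2.5495·0.7692)/5.0990 = -1.0769.

x = (-1.0769, 0.7692)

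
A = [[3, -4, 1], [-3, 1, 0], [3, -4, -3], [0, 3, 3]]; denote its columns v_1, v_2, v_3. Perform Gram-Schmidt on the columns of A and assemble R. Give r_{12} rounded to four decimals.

q_1 = v_1/‖v_1‖ = (3, -3, 3, 0)/5.1962 = (0.5774, -0.5774, 0.5774, 0.0000).
r_{12} = q_1·v_2 = -5.1962.

r_{12} = -5.1962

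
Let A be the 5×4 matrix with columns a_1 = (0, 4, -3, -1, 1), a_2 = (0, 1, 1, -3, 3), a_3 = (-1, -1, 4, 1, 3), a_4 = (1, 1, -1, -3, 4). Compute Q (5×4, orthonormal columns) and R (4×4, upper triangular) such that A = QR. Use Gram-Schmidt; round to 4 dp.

Q = [[0.0000, 0.0000, -0.2890, 0.4313], [0.7698, -0.0087, 0.3179, -0.4433], [-0.5774, 0.4169, 0.3497, -0.4877], [-0.1925, -0.6427, 0.6893, 0.2519], [0.1925, 0.6427, 0.4668, 0.5623]], R = [[5.1962, 1.3472, -2.6943, 2.6943], [0.0000, 4.2644, 2.9616, 4.0733], [0.0000, 0.0000, 3.4597, -0.5216], [0.0000, 0.0000, 0.0000, 1.9689]]

a_1 = (0, 4, -3, -1, 1); ‖a_1‖ = 5.1962, so e_1 = (0.0000, 0.7698, -0.5774, -0.1925, 0.1925).
e_1·a_2 = 0.0000·0 + 0.7698·1 + (-0.5774)·1 + (-0.1925)·(-3) + 0.1925·3 = 1.3472.
u_2 = a_2 − 1.3472·e_1 = (0.0000, -0.0370, 1.7778, -2.7407, 2.7407).
‖u_2‖ = 4.2644, so e_2 = (0.0000, -0.0087, 0.4169, -0.6427, 0.6427).
e_1·a_3 = 0.0000·(-1) + 0.7698·(-1) + (-0.5774)·4 + (-0.1925)·1 + 0.1925·3 = -2.6943; e_2·a_3 = 0.0000·(-1) + (-0.0087)·(-1) + 0.4169·4 + (-0.6427)·1 + 0.6427·3 = 2.9616.
u_3 = a_3 + 2.6943·e_1 − 2.9616·e_2 = (-1.0000, 1.0998, 1.2098, 2.3849, 1.6151).
‖u_3‖ = 3.4597, so e_3 = (-0.2890, 0.3179, 0.3497, 0.6893, 0.4668).
e_1·a_4 = 0.0000·1 + 0.7698·1 + (-0.5774)·(-1) + (-0.1925)·(-3) + 0.1925·4 = 2.6943; e_2·a_4 = 0.0000·1 + (-0.0087)·1 + 0.4169·(-1) + (-0.6427)·(-3) + 0.6427·4 = 4.0733; e_3·a_4 = (-0.2890)·1 + 0.3179·1 + 0.3497·(-1) + 0.6893·(-3) + 0.4668·4 = -0.5216.
u_4 = a_4 − 2.6943·e_1 − 4.0733·e_2 + 0.5216·e_3 = (0.8492, -0.8729, -0.9602, 0.4960, 1.1070).
‖u_4‖ = 1.9689, so e_4 = (0.4313, -0.4433, -0.4877, 0.2519, 0.5623).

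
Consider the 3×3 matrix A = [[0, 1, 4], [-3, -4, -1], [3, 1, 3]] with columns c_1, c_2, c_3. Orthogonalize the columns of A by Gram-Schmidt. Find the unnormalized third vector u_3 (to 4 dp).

u_3 = (3.8182, 1.2727, 1.2727)

c_1 = (0, -3, 3); ‖c_1‖ = 4.2426, so q_1 = (0.0000, -0.7071, 0.7071).
q_1·c_2 = 0.0000·1 + (-0.7071)·(-4) + 0.7071·1 = 3.5355.
u_2 = c_2 − 3.5355·q_1 = (1.0000, -1.5000, -1.5000).
‖u_2‖ = 2.3452, so q_2 = (0.4264, -0.6396, -0.6396).
q_1·c_3 = 0.0000·4 + (-0.7071)·(-1) + 0.7071·3 = 2.8284; q_2·c_3 = 0.4264·4 + (-0.6396)·(-1) + (-0.6396)·3 = 0.4264.
u_3 = c_3 − 2.8284·q_1 − 0.4264·q_2 = (3.8182, 1.2727, 1.2727).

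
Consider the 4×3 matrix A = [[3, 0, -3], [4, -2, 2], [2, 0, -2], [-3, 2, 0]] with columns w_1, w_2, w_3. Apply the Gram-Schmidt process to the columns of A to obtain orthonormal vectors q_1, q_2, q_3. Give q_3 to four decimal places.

q_3 = (-0.1601, 0.6939, -0.1068, 0.6939)

w_1 = (3, 4, 2, -3); ‖w_1‖ = 6.1644, so q_1 = (0.4867, 0.6489, 0.3244, -0.4867).
q_1·w_2 = 0.4867·0 + 0.6489·(-2) + 0.3244·0 + (-0.4867)·2 = -2.2711.
u_2 = w_2 + 2.2711·q_1 = (1.1053, -0.5263, 0.7368, 0.8947).
‖u_2‖ = 1.6859, so q_2 = (0.6556, -0.3122, 0.4371, 0.5307).
q_1·w_3 = 0.4867·(-3) + 0.6489·2 + 0.3244·(-2) + (-0.4867)·0 = -0.8111; q_2·w_3 = 0.6556·(-3) + (-0.3122)·2 + 0.4371·(-2) + 0.5307·0 = -3.4654.
u_3 = w_3 + 0.8111·q_1 + 3.4654·q_2 = (-0.3333, 1.4444, -0.2222, 1.4444).
‖u_3‖ = 2.0817, so q_3 = (-0.1601, 0.6939, -0.1068, 0.6939).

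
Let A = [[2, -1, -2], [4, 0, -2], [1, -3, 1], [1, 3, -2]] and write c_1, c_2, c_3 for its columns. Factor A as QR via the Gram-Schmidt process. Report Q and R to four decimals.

c_1 = (2, 4, 1, 1); ‖c_1‖ = 4.6904, so q_1 = (0.4264, 0.8528, 0.2132, 0.2132).
q_1·c_2 = 0.4264·(-1) + 0.8528·0 + 0.2132·(-3) + 0.2132·3 = -0.4264.
u_2 = c_2 + 0.4264·q_1 = (-0.8182, 0.3636, -2.9091, 3.0909).
‖u_2‖ = 4.3380, so q_2 = (-0.1886, 0.0838, -0.6706, 0.7125).
q_1·c_3 = 0.4264·(-2) + 0.8528·(-2) + 0.2132·1 + 0.2132·(-2) = -2.7716; q_2·c_3 = (-0.1886)·(-2) + 0.0838·(-2) + (-0.6706)·1 + 0.7125·(-2) = -1.8861.
u_3 = c_3 + 2.7716·q_1 + 1.8861·q_2 = (-1.1739, 0.5217, 0.3261, -0.0652).
‖u_3‖ = 1.3270, so q_3 = (-0.8847, 0.3932, 0.2457, -0.0491).

Q = [[0.4264, -0.1886, -0.8847], [0.8528, 0.0838, 0.3932], [0.2132, -0.6706, 0.2457], [0.2132, 0.7125, -0.0491]], R = [[4.6904, -0.4264, -2.7716], [0.0000, 4.3380, -1.8861], [0.0000, 0.0000, 1.3270]]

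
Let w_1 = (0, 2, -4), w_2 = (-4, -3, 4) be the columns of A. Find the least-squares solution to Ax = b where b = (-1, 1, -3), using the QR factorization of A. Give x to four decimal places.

e_1 = w_1/‖w_1‖ = (0, 2, -4)/4.4721 = (0.0000, 0.4472, -0.8944).
r_{12} = e_1·w_2 = -4.9193.
u_2 = w_2 + 4.9193·e_1 = (-4.0000, -0.8000, -0.4000).
‖u_2‖ = 4.0988, so e_2 = (-0.9759, -0.1952, -0.0976).
Qᵀb = (3.1305, 1.0735).
Back-substitute: x_2 = 1.0735/4.0988 = 0.2619.
x_1 = (3.1305 + 4.9193·0.2619)/4.4721 = 0.9881.

x = (0.9881, 0.2619)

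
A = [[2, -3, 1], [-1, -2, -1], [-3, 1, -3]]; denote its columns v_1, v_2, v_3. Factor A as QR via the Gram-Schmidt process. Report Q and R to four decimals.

v_1 = (2, -1, -3); ‖v_1‖ = 3.7417, so e_1 = (0.5345, -0.2673, -0.8018).
e_1·v_2 = 0.5345·(-3) + (-0.2673)·(-2) + (-0.8018)·1 = -1.8708.
u_2 = v_2 + 1.8708·e_1 = (-2.0000, -2.5000, -0.5000).
‖u_2‖ = 3.2404, so e_2 = (-0.6172, -0.7715, -0.1543).
e_1·v_3 = 0.5345·1 + (-0.2673)·(-1) + (-0.8018)·(-3) = 3.2071; e_2·v_3 = (-0.6172)·1 + (-0.7715)·(-1) + (-0.1543)·(-3) = 0.6172.
u_3 = v_3 − 3.2071·e_1 − 0.6172·e_2 = (-0.3333, 0.3333, -0.3333).
‖u_3‖ = 0.5774, so e_3 = (-0.5774, 0.5774, -0.5774).

Q = [[0.5345, -0.6172, -0.5774], [-0.2673, -0.7715, 0.5774], [-0.8018, -0.1543, -0.5774]], R = [[3.7417, -1.8708, 3.2071], [0.0000, 3.2404, 0.6172], [0.0000, 0.0000, 0.5774]]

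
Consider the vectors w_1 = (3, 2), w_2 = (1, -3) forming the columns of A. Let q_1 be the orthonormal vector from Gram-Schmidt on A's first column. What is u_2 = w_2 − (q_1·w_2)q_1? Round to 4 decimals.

u_2 = (1.6923, -2.5385)

w_1 = (3, 2); ‖w_1‖ = 3.6056, so q_1 = (0.8321, 0.5547).
q_1·w_2 = 0.8321·1 + 0.5547·(-3) = -0.8321.
u_2 = w_2 + 0.8321·q_1 = (1.6923, -2.5385).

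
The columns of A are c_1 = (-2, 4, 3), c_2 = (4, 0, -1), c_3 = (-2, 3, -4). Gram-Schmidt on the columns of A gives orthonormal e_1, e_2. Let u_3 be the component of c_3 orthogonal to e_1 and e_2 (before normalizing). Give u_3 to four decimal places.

u_3 = (-1.0968, 2.7419, -4.3871)

c_1 = (-2, 4, 3); ‖c_1‖ = 5.3852, so e_1 = (-0.3714, 0.7428, 0.5571).
e_1·c_2 = (-0.3714)·4 + 0.7428·0 + 0.5571·(-1) = -2.0426.
u_2 = c_2 + 2.0426·e_1 = (3.2414, 1.5172, 0.1379).
‖u_2‖ = 3.5816, so e_2 = (0.9050, 0.4236, 0.0385).
e_1·c_3 = (-0.3714)·(-2) + 0.7428·3 + 0.5571·(-4) = 0.7428; e_2·c_3 = 0.9050·(-2) + 0.4236·3 + 0.0385·(-4) = -0.6932.
u_3 = c_3 − 0.7428·e_1 + 0.6932·e_2 = (-1.0968, 2.7419, -4.3871).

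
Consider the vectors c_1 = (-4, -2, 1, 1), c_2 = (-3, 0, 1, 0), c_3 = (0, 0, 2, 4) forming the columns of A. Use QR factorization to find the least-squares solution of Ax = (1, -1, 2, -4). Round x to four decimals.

q_1 = c_1/‖c_1‖ = (-4, -2, 1, 1)/4.6904 = (-0.8528, -0.4264, 0.2132, 0.2132).
r_{12} = q_1·c_2 = 2.7716.
u_2 = c_2 − 2.7716·q_1 = (-0.6364, 1.1818, 0.4091, -0.5909).
‖u_2‖ = 1.5226, so q_2 = (-0.4180, 0.7762, 0.2687, -0.3881).
r_{13} = q_1·c_3 = 1.2792; r_{23} = q_2·c_3 = -1.0150.
u_3 = c_3 − 1.2792·q_1 + 1.0150·q_2 = (0.6667, 1.3333, 2.0000, 3.3333).
‖u_3‖ = 4.1633, so q_3 = (0.1601, 0.3203, 0.4804, 0.8006).
Qᵀb = (-0.8528, 0.8956, -2.4019).
Back-substitute: x_3 = -2.4019/4.1633 = -0.5769.
x_2 = (0.8956 + 1.0150·(-0.5769))/1.5226 = 0.2036.
x_1 = (-0.8528 − 2.7716·0.2036 − 1.2792·(-0.5769))/4.6904 = -0.1448.

x = (-0.1448, 0.2036, -0.5769)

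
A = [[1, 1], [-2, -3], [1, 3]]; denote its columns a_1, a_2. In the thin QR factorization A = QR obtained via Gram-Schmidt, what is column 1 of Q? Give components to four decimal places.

a_1 = (1, -2, 1); ‖a_1‖ = 2.4495, so e_1 = (0.4082, -0.8165, 0.4082).

e_1 = (0.4082, -0.8165, 0.4082)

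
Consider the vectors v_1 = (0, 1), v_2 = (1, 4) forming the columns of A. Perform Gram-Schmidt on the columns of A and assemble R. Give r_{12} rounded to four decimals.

r_{12} = 4.0000

q_1 = v_1/‖v_1‖ = (0, 1)/1.0000 = (0.0000, 1.0000).
r_{12} = q_1·v_2 = 4.0000.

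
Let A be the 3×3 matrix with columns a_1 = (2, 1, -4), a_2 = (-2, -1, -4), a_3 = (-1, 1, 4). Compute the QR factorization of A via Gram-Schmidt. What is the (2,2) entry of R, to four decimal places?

a_1 = (2, 1, -4); ‖a_1‖ = 4.5826, so q_1 = (0.4364, 0.2182, -0.8729).
q_1·a_2 = 0.4364·(-2) + 0.2182·(-1) + (-0.8729)·(-4) = 2.4004.
u_2 = a_2 − 2.4004·q_1 = (-3.0476, -1.5238, -1.9048).
r_{22} = ‖u_2‖ = 3.9036.

r_{22} = 3.9036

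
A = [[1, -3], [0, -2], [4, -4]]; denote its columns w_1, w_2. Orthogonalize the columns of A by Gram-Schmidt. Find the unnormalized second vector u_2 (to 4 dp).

u_2 = (-1.8824, -2.0000, 0.4706)

w_1 = (1, 0, 4); ‖w_1‖ = 4.1231, so q_1 = (0.2425, 0.0000, 0.9701).
q_1·w_2 = 0.2425·(-3) + 0.0000·(-2) + 0.9701·(-4) = -4.6082.
u_2 = w_2 + 4.6082·q_1 = (-1.8824, -2.0000, 0.4706).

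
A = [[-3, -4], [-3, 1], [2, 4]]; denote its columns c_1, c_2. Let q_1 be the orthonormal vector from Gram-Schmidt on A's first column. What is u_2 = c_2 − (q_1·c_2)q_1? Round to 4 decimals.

u_2 = (-1.6818, 3.3182, 2.4545)

q_1 = c_1/‖c_1‖ = (-3, -3, 2)/4.6904 = (-0.6396, -0.6396, 0.4264).
r_{12} = q_1·c_2 = 3.6244.
u_2 = c_2 − 3.6244·q_1 = (-1.6818, 3.3182, 2.4545).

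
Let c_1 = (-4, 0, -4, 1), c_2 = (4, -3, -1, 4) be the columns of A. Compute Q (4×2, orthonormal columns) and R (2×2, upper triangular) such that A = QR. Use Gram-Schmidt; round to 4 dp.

Q = [[-0.6963, 0.4788], [0.0000, -0.4740], [-0.6963, -0.3112], [0.1741, 0.6703]], R = [[5.7446, -1.3926], [0.0000, 6.3293]]

e_1 = c_1/‖c_1‖ = (-4, 0, -4, 1)/5.7446 = (-0.6963, 0.0000, -0.6963, 0.1741).
r_{12} = e_1·c_2 = -1.3926.
u_2 = c_2 + 1.3926·e_1 = (3.0303, -3.0000, -1.9697, 4.2424).
‖u_2‖ = 6.3293, so e_2 = (0.4788, -0.4740, -0.3112, 0.6703).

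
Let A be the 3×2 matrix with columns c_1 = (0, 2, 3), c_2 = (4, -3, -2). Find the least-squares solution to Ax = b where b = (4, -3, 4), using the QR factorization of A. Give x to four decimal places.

c_1 = (0, 2, 3); ‖c_1‖ = 3.6056, so q_1 = (0.0000, 0.5547, 0.8321).
q_1·c_2 = 0.0000·4 + 0.5547·(-3) + 0.8321·(-2) = -3.3282.
u_2 = c_2 + 3.3282·q_1 = (4.0000, -1.1538, 0.7692).
‖u_2‖ = 4.2336, so q_2 = (0.9448, -0.2725, 0.1817).
Qᵀb = (1.6641, 5.3238).
Back-substitute: x_2 = 5.3238/4.2336 = 1.2575.
x_1 = (1.6641 + 3.3282·1.2575)/3.6056 = 1.6223.

x = (1.6223, 1.2575)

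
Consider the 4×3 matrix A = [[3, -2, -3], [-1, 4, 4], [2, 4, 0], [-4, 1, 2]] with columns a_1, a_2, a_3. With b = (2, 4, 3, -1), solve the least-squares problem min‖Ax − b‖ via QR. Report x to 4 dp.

x = (0.9558, 0.3211, 0.7023)

a_1 = (3, -1, 2, -4); ‖a_1‖ = 5.4772, so q_1 = (0.5477, -0.1826, 0.3651, -0.7303).
q_1·a_2 = 0.5477·(-2) + (-0.1826)·4 + 0.3651·4 + (-0.7303)·1 = -1.0954.
u_2 = a_2 + 1.0954·q_1 = (-1.4000, 3.8000, 4.4000, 0.2000).
‖u_2‖ = 5.9833, so q_2 = (-0.2340, 0.6351, 0.7354, 0.0334).
q_1·a_3 = 0.5477·(-3) + (-0.1826)·4 + 0.3651·0 + (-0.7303)·2 = -3.8341; q_2·a_3 = (-0.2340)·(-3) + 0.6351·4 + 0.7354·0 + 0.0334·2 = 3.3092.
u_3 = a_3 + 3.8341·q_1 − 3.3092·q_2 = (-0.1257, 1.1983, -1.0335, -0.9106).
‖u_3‖ = 1.8301, so q_3 = (-0.0687, 0.6548, -0.5647, -0.4976).
Qᵀb = (2.1909, 4.2451, 1.2852).
Back-substitute: x_3 = 1.2852/1.8301 = 0.7023.
x_2 = (4.2451 − 3.3092·0.7023)/5.9833 = 0.3211.
x_1 = (2.1909 + 1.0954·0.3211 + 3.8341·0.7023)/5.4772 = 0.9558.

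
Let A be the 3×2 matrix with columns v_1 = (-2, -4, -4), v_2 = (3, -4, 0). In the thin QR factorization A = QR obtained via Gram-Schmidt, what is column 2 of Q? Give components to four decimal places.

v_1 = (-2, -4, -4); ‖v_1‖ = 6.0000, so e_1 = (-0.3333, -0.6667, -0.6667).
e_1·v_2 = (-0.3333)·3 + (-0.6667)·(-4) + (-0.6667)·0 = 1.6667.
u_2 = v_2 − 1.6667·e_1 = (3.5556, -2.8889, 1.1111).
‖u_2‖ = 4.7140, so e_2 = (0.7542, -0.6128, 0.2357).

e_2 = (0.7542, -0.6128, 0.2357)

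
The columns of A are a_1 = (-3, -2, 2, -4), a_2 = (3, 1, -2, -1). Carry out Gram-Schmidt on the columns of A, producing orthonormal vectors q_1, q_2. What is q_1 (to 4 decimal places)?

q_1 = (-0.5222, -0.3482, 0.3482, -0.6963)

q_1 = a_1/‖a_1‖ = (-3, -2, 2, -4)/5.7446 = (-0.5222, -0.3482, 0.3482, -0.6963).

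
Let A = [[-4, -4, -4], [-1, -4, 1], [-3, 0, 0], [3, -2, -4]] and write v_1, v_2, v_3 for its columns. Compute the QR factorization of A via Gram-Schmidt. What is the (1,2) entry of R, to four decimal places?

e_1 = v_1/‖v_1‖ = (-4, -1, -3, 3)/5.9161 = (-0.6761, -0.1690, -0.5071, 0.5071).
r_{12} = e_1·v_2 = 2.3664.

r_{12} = 2.3664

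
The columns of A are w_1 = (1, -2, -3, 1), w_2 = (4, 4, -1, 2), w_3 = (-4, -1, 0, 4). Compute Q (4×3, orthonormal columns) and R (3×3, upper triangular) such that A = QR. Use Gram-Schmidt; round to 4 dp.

Q = [[0.2582, 0.6472, -0.5299], [-0.5164, 0.6801, 0.1165], [-0.7746, -0.1316, 0.0256], [0.2582, 0.3181, 0.8396]], R = [[3.8730, 0.2582, 0.5164], [0.0000, 6.0773, -1.9965], [0.0000, 0.0000, 5.3617]]

q_1 = w_1/‖w_1‖ = (1, -2, -3, 1)/3.8730 = (0.2582, -0.5164, -0.7746, 0.2582).
r_{12} = q_1·w_2 = 0.2582.
u_2 = w_2 − 0.2582·q_1 = (3.9333, 4.1333, -0.8000, 1.9333).
‖u_2‖ = 6.0773, so q_2 = (0.6472, 0.6801, -0.1316, 0.3181).
r_{13} = q_1·w_3 = 0.5164; r_{23} = q_2·w_3 = -1.9965.
u_3 = w_3 − 0.5164·q_1 + 1.9965·q_2 = (-2.8412, 0.6245, 0.1372, 4.5018).
‖u_3‖ = 5.3617, so q_3 = (-0.5299, 0.1165, 0.0256, 0.8396).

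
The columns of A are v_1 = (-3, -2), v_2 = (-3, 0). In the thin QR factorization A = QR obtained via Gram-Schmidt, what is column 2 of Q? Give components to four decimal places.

q_2 = (-0.5547, 0.8321)

v_1 = (-3, -2); ‖v_1‖ = 3.6056, so q_1 = (-0.8321, -0.5547).
q_1·v_2 = (-0.8321)·(-3) + (-0.5547)·0 = 2.4962.
u_2 = v_2 − 2.4962·q_1 = (-0.9231, 1.3846).
‖u_2‖ = 1.6641, so q_2 = (-0.5547, 0.8321).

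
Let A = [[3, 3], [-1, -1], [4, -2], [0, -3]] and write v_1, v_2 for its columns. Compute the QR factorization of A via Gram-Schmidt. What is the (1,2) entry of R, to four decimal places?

r_{12} = 0.3922

v_1 = (3, -1, 4, 0); ‖v_1‖ = 5.0990, so e_1 = (0.5883, -0.1961, 0.7845, 0.0000).
r_{12} = e_1·v_2 = 0.3922.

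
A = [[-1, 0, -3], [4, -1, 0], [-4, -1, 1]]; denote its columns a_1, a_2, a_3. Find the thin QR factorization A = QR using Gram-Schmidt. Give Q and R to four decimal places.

Q = [[-0.1741, 0.0000, -0.9847], [0.6963, -0.7071, -0.1231], [-0.6963, -0.7071, 0.1231]], R = [[5.7446, 0.0000, -0.1741], [0.0000, 1.4142, -0.7071], [0.0000, 0.0000, 3.0773]]

a_1 = (-1, 4, -4); ‖a_1‖ = 5.7446, so e_1 = (-0.1741, 0.6963, -0.6963).
e_1·a_2 = (-0.1741)·0 + 0.6963·(-1) + (-0.6963)·(-1) = 0.0000.
u_2 = a_2 + 0.0000·e_1 = (0.0000, -1.0000, -1.0000).
‖u_2‖ = 1.4142, so e_2 = (0.0000, -0.7071, -0.7071).
e_1·a_3 = (-0.1741)·(-3) + 0.6963·0 + (-0.6963)·1 = -0.1741; e_2·a_3 = 0.0000·(-3) + (-0.7071)·0 + (-0.7071)·1 = -0.7071.
u_3 = a_3 + 0.1741·e_1 + 0.7071·e_2 = (-3.0303, -0.3788, 0.3788).
‖u_3‖ = 3.0773, so e_3 = (-0.9847, -0.1231, 0.1231).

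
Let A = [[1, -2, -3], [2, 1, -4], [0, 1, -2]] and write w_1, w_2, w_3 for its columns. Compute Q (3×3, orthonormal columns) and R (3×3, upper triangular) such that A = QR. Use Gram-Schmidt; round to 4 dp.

w_1 = (1, 2, 0); ‖w_1‖ = 2.2361, so e_1 = (0.4472, 0.8944, 0.0000).
e_1·w_2 = 0.4472·(-2) + 0.8944·1 + 0.0000·1 = 0.0000.
u_2 = w_2 + 0.0000·e_1 = (-2.0000, 1.0000, 1.0000).
‖u_2‖ = 2.4495, so e_2 = (-0.8165, 0.4082, 0.4082).
e_1·w_3 = 0.4472·(-3) + 0.8944·(-4) + 0.0000·(-2) = -4.9193; e_2·w_3 = (-0.8165)·(-3) + 0.4082·(-4) + 0.4082·(-2) = 0.0000.
u_3 = w_3 + 4.9193·e_1 + 0.0000·e_2 = (-0.8000, 0.4000, -2.0000).
‖u_3‖ = 2.1909, so e_3 = (-0.3651, 0.1826, -0.9129).

Q = [[0.4472, -0.8165, -0.3651], [0.8944, 0.4082, 0.1826], [0.0000, 0.4082, -0.9129]], R = [[2.2361, 0.0000, -4.9193], [0.0000, 2.4495, 0.0000], [0.0000, 0.0000, 2.1909]]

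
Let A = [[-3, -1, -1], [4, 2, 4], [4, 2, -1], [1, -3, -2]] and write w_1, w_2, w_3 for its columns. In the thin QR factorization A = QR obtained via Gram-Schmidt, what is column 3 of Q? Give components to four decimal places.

e_3 = (-0.0474, 0.6891, -0.7230, -0.0068)

e_1 = w_1/‖w_1‖ = (-3, 4, 4, 1)/6.4807 = (-0.4629, 0.6172, 0.6172, 0.1543).
r_{12} = e_1·w_2 = 2.4689.
u_2 = w_2 − 2.4689·e_1 = (0.1429, 0.4762, 0.4762, -3.3810).
‖u_2‖ = 3.4503, so e_2 = (0.0414, 0.1380, 0.1380, -0.9799).
r_{13} = e_1·w_3 = 2.0059; r_{23} = e_2·w_3 = 2.3324.
u_3 = w_3 − 2.0059·e_1 − 2.3324·e_2 = (-0.1680, 2.4400, -2.5600, -0.0240).
‖u_3‖ = 3.5406, so e_3 = (-0.0474, 0.6891, -0.7230, -0.0068).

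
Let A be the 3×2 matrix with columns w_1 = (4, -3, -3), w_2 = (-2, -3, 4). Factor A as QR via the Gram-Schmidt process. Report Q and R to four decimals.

q_1 = w_1/‖w_1‖ = (4, -3, -3)/5.8310 = (0.6860, -0.5145, -0.5145).
r_{12} = q_1·w_2 = -1.8865.
u_2 = w_2 + 1.8865·q_1 = (-0.7059, -3.9706, 3.0294).
‖u_2‖ = 5.0439, so q_2 = (-0.1399, -0.7872, 0.6006).

Q = [[0.6860, -0.1399], [-0.5145, -0.7872], [-0.5145, 0.6006]], R = [[5.8310, -1.8865], [0.0000, 5.0439]]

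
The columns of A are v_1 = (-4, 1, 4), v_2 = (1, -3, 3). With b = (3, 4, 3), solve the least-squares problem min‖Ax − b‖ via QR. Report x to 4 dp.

v_1 = (-4, 1, 4); ‖v_1‖ = 5.7446, so e_1 = (-0.6963, 0.1741, 0.6963).
e_1·v_2 = (-0.6963)·1 + 0.1741·(-3) + 0.6963·3 = 0.8704.
u_2 = v_2 − 0.8704·e_1 = (1.6061, -3.1515, 2.3939).
‖u_2‖ = 4.2711, so e_2 = (0.3760, -0.7379, 0.5605).
Qᵀb = (0.6963, -0.1419).
Back-substitute: x_2 = -0.1419/4.2711 = -0.0332.
x_1 = (0.6963 − 0.8704·(-0.0332))/5.7446 = 0.1262.

x = (0.1262, -0.0332)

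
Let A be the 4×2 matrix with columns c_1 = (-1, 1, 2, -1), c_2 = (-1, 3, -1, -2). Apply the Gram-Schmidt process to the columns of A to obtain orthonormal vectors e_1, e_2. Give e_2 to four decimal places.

c_1 = (-1, 1, 2, -1); ‖c_1‖ = 2.6458, so e_1 = (-0.3780, 0.3780, 0.7559, -0.3780).
e_1·c_2 = (-0.3780)·(-1) + 0.3780·3 + 0.7559·(-1) + (-0.3780)·(-2) = 1.5119.
u_2 = c_2 − 1.5119·e_1 = (-0.4286, 2.4286, -2.1429, -1.4286).
‖u_2‖ = 3.5657, so e_2 = (-0.1202, 0.6811, -0.6010, -0.4006).

e_2 = (-0.1202, 0.6811, -0.6010, -0.4006)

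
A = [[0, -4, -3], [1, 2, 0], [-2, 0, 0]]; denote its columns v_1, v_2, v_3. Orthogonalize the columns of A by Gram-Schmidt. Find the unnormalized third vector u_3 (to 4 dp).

u_3 = (-0.5000, -1.0000, -0.5000)

v_1 = (0, 1, -2); ‖v_1‖ = 2.2361, so q_1 = (0.0000, 0.4472, -0.8944).
q_1·v_2 = 0.0000·(-4) + 0.4472·2 + (-0.8944)·0 = 0.8944.
u_2 = v_2 − 0.8944·q_1 = (-4.0000, 1.6000, 0.8000).
‖u_2‖ = 4.3818, so q_2 = (-0.9129, 0.3651, 0.1826).
q_1·v_3 = 0.0000·(-3) + 0.4472·0 + (-0.8944)·0 = 0.0000; q_2·v_3 = (-0.9129)·(-3) + 0.3651·0 + 0.1826·0 = 2.7386.
u_3 = v_3 + 0.0000·q_1 − 2.7386·q_2 = (-0.5000, -1.0000, -0.5000).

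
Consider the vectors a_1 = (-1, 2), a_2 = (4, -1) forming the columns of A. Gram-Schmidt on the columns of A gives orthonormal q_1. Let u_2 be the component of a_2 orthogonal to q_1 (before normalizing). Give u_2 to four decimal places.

a_1 = (-1, 2); ‖a_1‖ = 2.2361, so q_1 = (-0.4472, 0.8944).
q_1·a_2 = (-0.4472)·4 + 0.8944·(-1) = -2.6833.
u_2 = a_2 + 2.6833·q_1 = (2.8000, 1.4000).

u_2 = (2.8000, 1.4000)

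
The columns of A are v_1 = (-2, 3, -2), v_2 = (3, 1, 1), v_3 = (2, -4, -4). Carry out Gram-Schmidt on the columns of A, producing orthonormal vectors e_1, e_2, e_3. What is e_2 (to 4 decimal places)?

v_1 = (-2, 3, -2); ‖v_1‖ = 4.1231, so e_1 = (-0.4851, 0.7276, -0.4851).
e_1·v_2 = (-0.4851)·3 + 0.7276·1 + (-0.4851)·1 = -1.2127.
u_2 = v_2 + 1.2127·e_1 = (2.4118, 1.8824, 0.4118).
‖u_2‖ = 3.0870, so e_2 = (0.7813, 0.6098, 0.1334).

e_2 = (0.7813, 0.6098, 0.1334)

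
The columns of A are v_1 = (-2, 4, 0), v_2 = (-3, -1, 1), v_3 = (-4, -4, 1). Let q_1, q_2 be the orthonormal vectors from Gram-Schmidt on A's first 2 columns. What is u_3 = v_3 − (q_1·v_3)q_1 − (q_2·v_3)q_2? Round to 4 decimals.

v_1 = (-2, 4, 0); ‖v_1‖ = 4.4721, so q_1 = (-0.4472, 0.8944, 0.0000).
q_1·v_2 = (-0.4472)·(-3) + 0.8944·(-1) + 0.0000·1 = 0.4472.
u_2 = v_2 − 0.4472·q_1 = (-2.8000, -1.4000, 1.0000).
‖u_2‖ = 3.2863, so q_2 = (-0.8520, -0.4260, 0.3043).
q_1·v_3 = (-0.4472)·(-4) + 0.8944·(-4) + 0.0000·1 = -1.7889; q_2·v_3 = (-0.8520)·(-4) + (-0.4260)·(-4) + 0.3043·1 = 5.4164.
u_3 = v_3 + 1.7889·q_1 − 5.4164·q_2 = (-0.1852, -0.0926, -0.6481).

u_3 = (-0.1852, -0.0926, -0.6481)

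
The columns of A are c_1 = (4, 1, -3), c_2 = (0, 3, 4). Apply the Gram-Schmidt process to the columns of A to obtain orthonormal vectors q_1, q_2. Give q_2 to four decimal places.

c_1 = (4, 1, -3); ‖c_1‖ = 5.0990, so q_1 = (0.7845, 0.1961, -0.5883).
q_1·c_2 = 0.7845·0 + 0.1961·3 + (-0.5883)·4 = -1.7650.
u_2 = c_2 + 1.7650·q_1 = (1.3846, 3.3462, 2.9615).
‖u_2‖ = 4.6781, so q_2 = (0.2960, 0.7153, 0.6331).

q_2 = (0.2960, 0.7153, 0.6331)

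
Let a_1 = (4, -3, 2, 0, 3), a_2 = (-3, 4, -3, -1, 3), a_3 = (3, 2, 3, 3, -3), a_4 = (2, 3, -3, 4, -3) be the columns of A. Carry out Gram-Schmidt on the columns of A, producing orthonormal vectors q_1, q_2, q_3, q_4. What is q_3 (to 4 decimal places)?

q_1 = a_1/‖a_1‖ = (4, -3, 2, 0, 3)/6.1644 = (0.6489, -0.4867, 0.3244, 0.0000, 0.4867).
r_{12} = q_1·a_2 = -3.4066.
u_2 = a_2 + 3.4066·q_1 = (-0.7895, 2.3421, -1.8947, -1.0000, 4.6579).
‖u_2‖ = 5.6916, so q_2 = (-0.1387, 0.4115, -0.3329, -0.1757, 0.8184).
r_{13} = q_1·a_3 = 0.4867; r_{23} = q_2·a_3 = -3.5740.
u_3 = a_3 − 0.4867·q_1 + 3.5740·q_2 = (2.1885, 3.7076, 1.6523, 2.3721, -0.3119).
‖u_3‖ = 5.1951, so q_3 = (0.4213, 0.7137, 0.3181, 0.4566, -0.0600).

q_3 = (0.4213, 0.7137, 0.3181, 0.4566, -0.0600)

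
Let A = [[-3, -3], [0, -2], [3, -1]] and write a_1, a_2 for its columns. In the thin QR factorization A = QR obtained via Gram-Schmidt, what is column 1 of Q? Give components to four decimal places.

a_1 = (-3, 0, 3); ‖a_1‖ = 4.2426, so e_1 = (-0.7071, 0.0000, 0.7071).

e_1 = (-0.7071, 0.0000, 0.7071)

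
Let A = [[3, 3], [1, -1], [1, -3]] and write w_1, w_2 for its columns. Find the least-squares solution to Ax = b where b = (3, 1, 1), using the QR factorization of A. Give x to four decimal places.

x = (1.0000, 0.0000)

w_1 = (3, 1, 1); ‖w_1‖ = 3.3166, so q_1 = (0.9045, 0.3015, 0.3015).
q_1·w_2 = 0.9045·3 + 0.3015·(-1) + 0.3015·(-3) = 1.5076.
u_2 = w_2 − 1.5076·q_1 = (1.6364, -1.4545, -3.4545).
‖u_2‖ = 4.0899, so q_2 = (0.4001, -0.3556, -0.8447).
Qᵀb = (3.3166, 0.0000).
Back-substitute: x_2 = 0.0000/4.0899 = 0.0000.
x_1 = (3.3166 − 1.5076·0.0000)/3.3166 = 1.0000.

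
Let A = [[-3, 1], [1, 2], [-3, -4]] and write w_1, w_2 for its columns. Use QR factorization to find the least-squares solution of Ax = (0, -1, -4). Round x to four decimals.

q_1 = w_1/‖w_1‖ = (-3, 1, -3)/4.3589 = (-0.6882, 0.2294, -0.6882).
r_{12} = q_1·w_2 = 2.5236.
u_2 = w_2 − 2.5236·q_1 = (2.7368, 1.4211, -2.2632).
‖u_2‖ = 3.8251, so q_2 = (0.7155, 0.3715, -0.5917).
Qᵀb = (2.5236, 1.9951).
Back-substitute: x_2 = 1.9951/3.8251 = 0.5216.
x_1 = (2.5236 − 2.5236·0.5216)/4.3589 = 0.2770.

x = (0.2770, 0.5216)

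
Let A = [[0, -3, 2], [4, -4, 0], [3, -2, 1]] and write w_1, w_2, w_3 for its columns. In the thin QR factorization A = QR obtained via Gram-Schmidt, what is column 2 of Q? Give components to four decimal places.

w_1 = (0, 4, 3); ‖w_1‖ = 5.0000, so e_1 = (0.0000, 0.8000, 0.6000).
e_1·w_2 = 0.0000·(-3) + 0.8000·(-4) + 0.6000·(-2) = -4.4000.
u_2 = w_2 + 4.4000·e_1 = (-3.0000, -0.4800, 0.6400).
‖u_2‖ = 3.1048, so e_2 = (-0.9662, -0.1546, 0.2061).

e_2 = (-0.9662, -0.1546, 0.2061)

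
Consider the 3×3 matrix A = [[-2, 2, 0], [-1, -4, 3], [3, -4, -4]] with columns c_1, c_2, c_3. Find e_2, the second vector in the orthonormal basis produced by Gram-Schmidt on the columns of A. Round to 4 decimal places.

c_1 = (-2, -1, 3); ‖c_1‖ = 3.7417, so e_1 = (-0.5345, -0.2673, 0.8018).
e_1·c_2 = (-0.5345)·2 + (-0.2673)·(-4) + 0.8018·(-4) = -3.2071.
u_2 = c_2 + 3.2071·e_1 = (0.2857, -4.8571, -1.4286).
‖u_2‖ = 5.0709, so e_2 = (0.0563, -0.9578, -0.2817).

e_2 = (0.0563, -0.9578, -0.2817)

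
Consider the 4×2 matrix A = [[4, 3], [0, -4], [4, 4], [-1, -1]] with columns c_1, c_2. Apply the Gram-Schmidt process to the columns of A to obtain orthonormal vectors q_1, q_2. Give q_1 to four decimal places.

q_1 = (0.6963, 0.0000, 0.6963, -0.1741)

c_1 = (4, 0, 4, -1); ‖c_1‖ = 5.7446, so q_1 = (0.6963, 0.0000, 0.6963, -0.1741).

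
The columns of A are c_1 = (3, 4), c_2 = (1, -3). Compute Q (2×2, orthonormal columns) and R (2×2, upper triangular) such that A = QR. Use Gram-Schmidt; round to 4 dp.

e_1 = c_1/‖c_1‖ = (3, 4)/5.0000 = (0.6000, 0.8000).
r_{12} = e_1·c_2 = -1.8000.
u_2 = c_2 + 1.8000·e_1 = (2.0800, -1.5600).
‖u_2‖ = 2.6000, so e_2 = (0.8000, -0.6000).

Q = [[0.6000, 0.8000], [0.8000, -0.6000]], R = [[5.0000, -1.8000], [0.0000, 2.6000]]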